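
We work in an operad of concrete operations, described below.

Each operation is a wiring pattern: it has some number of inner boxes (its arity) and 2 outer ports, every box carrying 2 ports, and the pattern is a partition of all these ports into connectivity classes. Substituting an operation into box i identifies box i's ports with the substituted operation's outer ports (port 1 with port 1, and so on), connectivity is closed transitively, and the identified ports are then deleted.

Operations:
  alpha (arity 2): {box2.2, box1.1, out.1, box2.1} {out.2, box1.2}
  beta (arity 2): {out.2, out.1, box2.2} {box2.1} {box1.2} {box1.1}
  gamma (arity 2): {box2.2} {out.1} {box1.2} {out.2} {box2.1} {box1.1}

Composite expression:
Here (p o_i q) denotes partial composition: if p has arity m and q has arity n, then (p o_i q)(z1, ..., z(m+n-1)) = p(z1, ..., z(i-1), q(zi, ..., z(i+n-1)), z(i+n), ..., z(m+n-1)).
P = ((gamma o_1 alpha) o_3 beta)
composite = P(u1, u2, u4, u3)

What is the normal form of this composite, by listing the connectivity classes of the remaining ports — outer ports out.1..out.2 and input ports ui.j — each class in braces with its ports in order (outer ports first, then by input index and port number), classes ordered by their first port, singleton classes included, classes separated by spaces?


Substituting into gamma glues patterns; closure does the rest.
through alpha, on inputs (u1, u2): {out.1, u1.1, u2.1, u2.2} {out.2, u1.2} (out.j = stage outer ports)
through beta, on inputs (u4, u3): {out.1, out.2, u3.2} {u3.1} {u4.1} {u4.2} (out.j = stage outer ports)
through gamma, on inputs (u1, u2, u4, u3): {out.1} {out.2} {u1.1, u2.1, u2.2} {u1.2} {u3.1} {u3.2} {u4.1} {u4.2} (out.j = stage outer ports)

{out.1} {out.2} {u1.1, u2.1, u2.2} {u1.2} {u3.1} {u3.2} {u4.1} {u4.2}


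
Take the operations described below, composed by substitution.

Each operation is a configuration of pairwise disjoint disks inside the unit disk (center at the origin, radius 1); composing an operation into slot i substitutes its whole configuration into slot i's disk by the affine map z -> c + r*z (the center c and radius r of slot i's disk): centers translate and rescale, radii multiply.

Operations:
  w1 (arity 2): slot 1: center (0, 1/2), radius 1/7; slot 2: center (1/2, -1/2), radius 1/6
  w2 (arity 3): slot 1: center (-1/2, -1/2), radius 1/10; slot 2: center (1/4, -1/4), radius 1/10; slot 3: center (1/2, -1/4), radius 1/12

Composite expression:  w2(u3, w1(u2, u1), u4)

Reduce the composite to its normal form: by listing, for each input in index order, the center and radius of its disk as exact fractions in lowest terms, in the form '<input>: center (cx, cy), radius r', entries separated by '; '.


u1: center (3/10, -3/10), radius 1/60; u2: center (1/4, -1/5), radius 1/70; u3: center (-1/2, -1/2), radius 1/10; u4: center (1/2, -1/4), radius 1/12

Affine substitution under w2: radii multiply and u-centers shift.
u3 passes through 1 substitution, ending at center (-1/2, -1/2), radius 1/10
u2 passes through 2 substitutions, ending at center (1/4, -1/5), radius 1/70
u1 passes through 2 substitutions, ending at center (3/10, -3/10), radius 1/60
u4 passes through 1 substitution, ending at center (1/2, -1/4), radius 1/12


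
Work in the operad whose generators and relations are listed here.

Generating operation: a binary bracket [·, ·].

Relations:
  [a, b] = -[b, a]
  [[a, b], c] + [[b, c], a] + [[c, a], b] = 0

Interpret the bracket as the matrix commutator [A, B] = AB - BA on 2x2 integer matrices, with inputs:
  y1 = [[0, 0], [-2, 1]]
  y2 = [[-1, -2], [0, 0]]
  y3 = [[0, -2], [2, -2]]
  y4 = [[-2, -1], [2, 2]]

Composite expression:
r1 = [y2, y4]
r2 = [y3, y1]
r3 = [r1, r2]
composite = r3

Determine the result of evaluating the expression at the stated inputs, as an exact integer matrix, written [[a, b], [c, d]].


[y2, y4] = [[-4, -7], [2, 4]]
[y3, y1] = [[4, -2], [2, -4]]
[[y2, y4], [y3, y1]] = [[-10, 72], [32, 10]]

[[-10, 72], [32, 10]]


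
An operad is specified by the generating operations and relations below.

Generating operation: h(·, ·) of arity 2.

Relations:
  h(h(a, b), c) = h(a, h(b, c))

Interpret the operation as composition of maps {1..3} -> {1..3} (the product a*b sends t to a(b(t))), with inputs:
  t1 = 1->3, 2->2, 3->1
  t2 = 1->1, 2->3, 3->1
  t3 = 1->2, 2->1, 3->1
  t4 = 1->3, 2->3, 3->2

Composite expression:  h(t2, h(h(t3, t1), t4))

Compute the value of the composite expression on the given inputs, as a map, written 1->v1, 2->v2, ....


h(t3, t1) = 1->1, 2->1, 3->2
h(h(t3, t1), t4) = 1->2, 2->2, 3->1
h(t2, h(h(t3, t1), t4)) = 1->3, 2->3, 3->1

1->3, 2->3, 3->1


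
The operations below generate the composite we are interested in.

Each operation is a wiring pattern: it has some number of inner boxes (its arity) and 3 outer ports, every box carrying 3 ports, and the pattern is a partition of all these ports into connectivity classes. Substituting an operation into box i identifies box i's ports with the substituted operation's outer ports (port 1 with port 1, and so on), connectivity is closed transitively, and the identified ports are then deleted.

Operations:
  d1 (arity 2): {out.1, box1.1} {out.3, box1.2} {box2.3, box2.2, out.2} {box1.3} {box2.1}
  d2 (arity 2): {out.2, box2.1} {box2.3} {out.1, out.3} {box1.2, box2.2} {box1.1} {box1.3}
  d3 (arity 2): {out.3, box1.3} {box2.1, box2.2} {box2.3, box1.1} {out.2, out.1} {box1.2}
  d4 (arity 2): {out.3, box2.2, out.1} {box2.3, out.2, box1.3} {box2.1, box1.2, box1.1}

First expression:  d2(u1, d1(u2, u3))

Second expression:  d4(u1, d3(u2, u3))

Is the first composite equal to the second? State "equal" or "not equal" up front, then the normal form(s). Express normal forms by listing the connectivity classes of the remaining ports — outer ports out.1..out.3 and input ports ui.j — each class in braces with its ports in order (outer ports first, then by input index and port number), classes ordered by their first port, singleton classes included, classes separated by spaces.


not equal; the first gives {out.1, out.3} {out.2, u2.1} {u1.1} {u1.2, u3.2, u3.3} {u1.3} {u2.2} {u2.3} {u3.1} and the second {out.1, out.3, u1.1, u1.2} {out.2, u1.3, u2.3} {u2.1, u3.3} {u2.2} {u3.1, u3.2}

Reducing the first expression gives {out.1, out.3} {out.2, u2.1} {u1.1} {u1.2, u3.2, u3.3} {u1.3} {u2.2} {u2.3} {u3.1}
Reducing the second expression gives {out.1, out.3, u1.1, u1.2} {out.2, u1.3, u2.3} {u2.1, u3.3} {u2.2} {u3.1, u3.2}
No match — not equal.


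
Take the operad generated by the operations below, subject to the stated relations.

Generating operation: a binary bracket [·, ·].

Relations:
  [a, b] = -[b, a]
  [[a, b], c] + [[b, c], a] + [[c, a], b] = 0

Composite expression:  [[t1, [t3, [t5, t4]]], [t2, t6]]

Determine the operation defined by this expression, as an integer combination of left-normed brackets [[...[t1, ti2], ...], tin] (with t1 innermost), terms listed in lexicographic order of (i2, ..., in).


-[[[[[t1, t3], t4], t5], t2], t6] + [[[[[t1, t3], t4], t5], t6], t2] + [[[[[t1, t3], t5], t4], t2], t6] - [[[[[t1, t3], t5], t4], t6], t2] + [[[[[t1, t4], t5], t3], t2], t6] - [[[[[t1, t4], t5], t3], t6], t2] - [[[[[t1, t5], t4], t3], t2], t6] + [[[[[t1, t5], t4], t3], t6], t2]

Left-normed coefficients sit on the t1-initial expansion words.
Composite bracket: [[t1, [t3, [t5, t4]]], [t2, t6]]
Applying ab - ba throughout gives 32 signed words (2^5 = 32).
The t1-initial words carry the normal form:
  the word t1t3t4t5t2t6 carries sign -1 and contributes -[[[[[t1, t3], t4], t5], t2], t6]
  the word t1t3t4t5t6t2 carries sign +1 and contributes +[[[[[t1, t3], t4], t5], t6], t2]
  the word t1t3t5t4t2t6 carries sign +1 and contributes +[[[[[t1, t3], t5], t4], t2], t6]
  the word t1t3t5t4t6t2 carries sign -1 and contributes -[[[[[t1, t3], t5], t4], t6], t2]
  the word t1t4t5t3t2t6 carries sign +1 and contributes +[[[[[t1, t4], t5], t3], t2], t6]
  the word t1t4t5t3t6t2 carries sign -1 and contributes -[[[[[t1, t4], t5], t3], t6], t2]
  the word t1t5t4t3t2t6 carries sign -1 and contributes -[[[[[t1, t5], t4], t3], t2], t6]
  the word t1t5t4t3t6t2 carries sign +1 and contributes +[[[[[t1, t5], t4], t3], t6], t2]


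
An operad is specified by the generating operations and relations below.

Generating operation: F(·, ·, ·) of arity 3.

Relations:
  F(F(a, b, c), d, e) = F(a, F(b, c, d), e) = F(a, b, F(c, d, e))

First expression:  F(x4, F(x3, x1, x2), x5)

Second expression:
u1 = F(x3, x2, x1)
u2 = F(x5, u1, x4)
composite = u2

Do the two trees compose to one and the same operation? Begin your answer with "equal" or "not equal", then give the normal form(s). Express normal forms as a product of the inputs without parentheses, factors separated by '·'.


not equal; the first gives x4 · x3 · x1 · x2 · x5 and the second x5 · x3 · x2 · x1 · x4

The first composite normalizes to x4 · x3 · x1 · x2 · x5
The second composite normalizes to x5 · x3 · x2 · x1 · x4
The forms do not match — not equal.


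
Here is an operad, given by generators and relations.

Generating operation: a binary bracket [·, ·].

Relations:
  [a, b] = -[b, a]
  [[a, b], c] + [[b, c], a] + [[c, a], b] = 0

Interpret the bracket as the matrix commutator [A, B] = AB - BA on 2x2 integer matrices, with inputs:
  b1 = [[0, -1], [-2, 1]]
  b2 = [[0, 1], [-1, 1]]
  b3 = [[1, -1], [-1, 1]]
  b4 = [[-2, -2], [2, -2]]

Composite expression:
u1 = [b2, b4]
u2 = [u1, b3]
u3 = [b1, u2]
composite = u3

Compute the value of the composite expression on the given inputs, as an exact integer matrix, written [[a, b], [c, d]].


[b2, b4] = [[0, 2], [2, 0]]
[[b2, b4], b3] = [[0, 0], [0, 0]]
[b1, [[b2, b4], b3]] = [[0, 0], [0, 0]]

[[0, 0], [0, 0]]


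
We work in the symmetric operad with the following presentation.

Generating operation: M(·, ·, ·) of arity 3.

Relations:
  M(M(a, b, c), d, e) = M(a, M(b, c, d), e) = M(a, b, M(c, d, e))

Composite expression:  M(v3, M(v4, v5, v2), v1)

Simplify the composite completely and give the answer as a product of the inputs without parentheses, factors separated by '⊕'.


v3 ⊕ v4 ⊕ v5 ⊕ v2 ⊕ v1

All parenthesizations of M agree; list the v-inputs left to right.
M(v4, v5, v2) linearizes to v4 ⊕ v5 ⊕ v2
M(v3, M(v4, v5, v2), v1) linearizes to v3 ⊕ v4 ⊕ v5 ⊕ v2 ⊕ v1


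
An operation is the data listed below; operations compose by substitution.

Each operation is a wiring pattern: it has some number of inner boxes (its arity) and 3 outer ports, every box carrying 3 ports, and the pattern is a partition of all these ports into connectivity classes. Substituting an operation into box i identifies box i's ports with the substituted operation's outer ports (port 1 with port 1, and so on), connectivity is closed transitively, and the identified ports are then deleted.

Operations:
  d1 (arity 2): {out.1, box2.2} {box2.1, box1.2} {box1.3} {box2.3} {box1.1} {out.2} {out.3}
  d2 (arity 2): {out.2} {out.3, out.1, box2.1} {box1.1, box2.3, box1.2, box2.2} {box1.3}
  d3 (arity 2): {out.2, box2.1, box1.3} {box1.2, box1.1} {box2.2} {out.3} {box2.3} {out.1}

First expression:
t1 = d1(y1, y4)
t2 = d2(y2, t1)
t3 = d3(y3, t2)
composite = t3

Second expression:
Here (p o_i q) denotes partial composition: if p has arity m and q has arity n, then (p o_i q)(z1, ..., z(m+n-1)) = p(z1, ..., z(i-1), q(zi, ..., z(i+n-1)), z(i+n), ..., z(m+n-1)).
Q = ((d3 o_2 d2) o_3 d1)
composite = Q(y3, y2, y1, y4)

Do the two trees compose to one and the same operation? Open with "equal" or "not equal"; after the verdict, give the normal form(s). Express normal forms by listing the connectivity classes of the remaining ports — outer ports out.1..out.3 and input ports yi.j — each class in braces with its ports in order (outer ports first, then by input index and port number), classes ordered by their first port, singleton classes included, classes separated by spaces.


equal: each reduces to {out.1} {out.2, y3.3, y4.2} {out.3} {y1.1} {y1.2, y4.1} {y1.3} {y2.1, y2.2} {y2.3} {y3.1, y3.2} {y4.3}

Reducing the first expression gives {out.1} {out.2, y3.3, y4.2} {out.3} {y1.1} {y1.2, y4.1} {y1.3} {y2.1, y2.2} {y2.3} {y3.1, y3.2} {y4.3}
Reducing the second expression gives {out.1} {out.2, y3.3, y4.2} {out.3} {y1.1} {y1.2, y4.1} {y1.3} {y2.1, y2.2} {y2.3} {y3.1, y3.2} {y4.3}
The normal forms match — equal.


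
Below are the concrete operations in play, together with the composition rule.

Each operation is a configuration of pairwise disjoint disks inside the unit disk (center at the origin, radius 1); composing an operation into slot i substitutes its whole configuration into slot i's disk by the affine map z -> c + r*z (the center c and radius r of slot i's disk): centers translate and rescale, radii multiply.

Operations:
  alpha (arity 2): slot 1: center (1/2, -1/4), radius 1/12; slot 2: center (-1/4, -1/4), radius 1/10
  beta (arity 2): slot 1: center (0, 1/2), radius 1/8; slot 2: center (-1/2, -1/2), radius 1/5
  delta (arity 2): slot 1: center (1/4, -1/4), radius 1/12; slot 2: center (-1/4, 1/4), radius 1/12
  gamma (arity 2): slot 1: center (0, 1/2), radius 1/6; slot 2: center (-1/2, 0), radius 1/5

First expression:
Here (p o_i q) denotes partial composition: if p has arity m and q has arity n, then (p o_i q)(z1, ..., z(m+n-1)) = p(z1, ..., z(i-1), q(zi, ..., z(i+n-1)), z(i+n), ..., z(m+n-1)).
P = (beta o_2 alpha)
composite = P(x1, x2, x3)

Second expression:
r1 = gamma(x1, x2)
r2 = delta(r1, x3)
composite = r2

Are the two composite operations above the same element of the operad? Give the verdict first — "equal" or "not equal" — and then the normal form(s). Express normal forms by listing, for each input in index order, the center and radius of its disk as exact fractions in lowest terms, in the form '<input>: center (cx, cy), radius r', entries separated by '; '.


not equal: they reduce to x1: center (0, 1/2), radius 1/8; x2: center (-2/5, -11/20), radius 1/60; x3: center (-11/20, -11/20), radius 1/50 and x1: center (1/4, -5/24), radius 1/72; x2: center (5/24, -1/4), radius 1/60; x3: center (-1/4, 1/4), radius 1/12

The first expression, normalized: x1: center (0, 1/2), radius 1/8; x2: center (-2/5, -11/20), radius 1/60; x3: center (-11/20, -11/20), radius 1/50
The second expression, normalized: x1: center (1/4, -5/24), radius 1/72; x2: center (5/24, -1/4), radius 1/60; x3: center (-1/4, 1/4), radius 1/12
The normal forms differ: not equal.


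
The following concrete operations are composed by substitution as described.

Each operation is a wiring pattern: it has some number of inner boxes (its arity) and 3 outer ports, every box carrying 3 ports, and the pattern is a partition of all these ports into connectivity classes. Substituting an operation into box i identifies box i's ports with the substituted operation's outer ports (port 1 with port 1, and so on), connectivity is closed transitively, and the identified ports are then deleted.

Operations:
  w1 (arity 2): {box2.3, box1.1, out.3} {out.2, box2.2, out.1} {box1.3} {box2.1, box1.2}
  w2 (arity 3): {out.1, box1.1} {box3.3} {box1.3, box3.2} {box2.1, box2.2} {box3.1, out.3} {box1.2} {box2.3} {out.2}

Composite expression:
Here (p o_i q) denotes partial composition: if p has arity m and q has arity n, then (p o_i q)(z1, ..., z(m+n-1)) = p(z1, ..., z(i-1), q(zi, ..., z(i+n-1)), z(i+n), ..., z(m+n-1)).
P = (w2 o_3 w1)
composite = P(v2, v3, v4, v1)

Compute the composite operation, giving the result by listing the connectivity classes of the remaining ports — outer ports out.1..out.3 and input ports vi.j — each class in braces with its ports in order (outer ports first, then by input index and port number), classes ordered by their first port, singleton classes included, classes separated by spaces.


{out.1, v2.1} {out.2} {out.3, v1.2, v2.3} {v1.1, v4.2} {v1.3, v4.1} {v2.2} {v3.1, v3.2} {v3.3} {v4.3}

Substituting into w2 glues patterns; closure does the rest.
composing w1 on (v4, v1), with out.j its own outer ports: {out.1, out.2, v1.2} {out.3, v1.3, v4.1} {v1.1, v4.2} {v4.3}
composing w2 on (v2, v3, v4, v1), with out.j its own outer ports: {out.1, v2.1} {out.2} {out.3, v1.2, v2.3} {v1.1, v4.2} {v1.3, v4.1} {v2.2} {v3.1, v3.2} {v3.3} {v4.3}


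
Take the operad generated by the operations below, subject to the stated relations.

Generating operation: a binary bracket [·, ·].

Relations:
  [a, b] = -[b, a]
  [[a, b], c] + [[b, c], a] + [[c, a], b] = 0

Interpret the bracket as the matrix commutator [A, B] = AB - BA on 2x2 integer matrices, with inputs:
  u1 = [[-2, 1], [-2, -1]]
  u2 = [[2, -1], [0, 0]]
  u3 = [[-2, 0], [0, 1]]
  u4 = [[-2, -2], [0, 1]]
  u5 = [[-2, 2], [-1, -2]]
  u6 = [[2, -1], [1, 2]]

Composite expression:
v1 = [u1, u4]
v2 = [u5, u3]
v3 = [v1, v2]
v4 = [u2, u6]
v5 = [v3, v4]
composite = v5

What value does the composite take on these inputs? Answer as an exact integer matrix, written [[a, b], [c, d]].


[u1, u4] = [[-4, 5], [6, 4]]
[u5, u3] = [[0, 6], [3, 0]]
[[u1, u4], [u5, u3]] = [[-21, -48], [24, 21]]
[u2, u6] = [[-1, -2], [-2, 1]]
[[[u1, u4], [u5, u3]], [u2, u6]] = [[144, -12], [-132, -144]]

[[144, -12], [-132, -144]]


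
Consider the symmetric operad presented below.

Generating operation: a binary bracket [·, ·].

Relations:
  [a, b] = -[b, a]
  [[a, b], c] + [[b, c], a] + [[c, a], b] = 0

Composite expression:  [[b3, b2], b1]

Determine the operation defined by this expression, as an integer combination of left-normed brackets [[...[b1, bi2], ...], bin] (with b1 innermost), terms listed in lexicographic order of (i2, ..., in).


[[b1, b2], b3] - [[b1, b3], b2]

Expand each bracket as ab - ba; the b1-initial words give the coefficients.
Composite bracket: [[b3, b2], b1]
Full expansion: 4 signed words from ab - ba (2^2 = 4).
Only words starting with b1 matter:
  the word b1b2b3 carries sign +1 and contributes +[[b1, b2], b3]
  the word b1b3b2 carries sign -1 and contributes -[[b1, b3], b2]


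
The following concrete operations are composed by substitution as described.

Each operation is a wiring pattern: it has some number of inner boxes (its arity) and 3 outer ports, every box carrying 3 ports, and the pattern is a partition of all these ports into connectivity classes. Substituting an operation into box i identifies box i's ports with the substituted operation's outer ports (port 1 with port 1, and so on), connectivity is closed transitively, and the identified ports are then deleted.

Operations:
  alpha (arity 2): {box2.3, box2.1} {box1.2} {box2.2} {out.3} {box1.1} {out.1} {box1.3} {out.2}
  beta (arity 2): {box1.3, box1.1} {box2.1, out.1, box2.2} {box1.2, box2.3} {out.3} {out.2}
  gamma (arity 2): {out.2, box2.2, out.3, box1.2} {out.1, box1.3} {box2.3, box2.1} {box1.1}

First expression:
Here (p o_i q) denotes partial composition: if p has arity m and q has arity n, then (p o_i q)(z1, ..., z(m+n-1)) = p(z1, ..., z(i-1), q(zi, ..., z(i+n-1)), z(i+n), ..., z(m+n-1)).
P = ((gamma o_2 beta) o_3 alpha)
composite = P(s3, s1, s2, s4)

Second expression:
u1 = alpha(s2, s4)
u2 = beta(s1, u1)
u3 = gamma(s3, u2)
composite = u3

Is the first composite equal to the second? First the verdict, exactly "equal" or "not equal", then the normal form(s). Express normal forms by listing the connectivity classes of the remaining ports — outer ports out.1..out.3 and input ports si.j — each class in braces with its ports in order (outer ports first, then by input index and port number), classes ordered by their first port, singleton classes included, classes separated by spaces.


equal; both compose to {out.1, s3.3} {out.2, out.3, s3.2} {s1.1, s1.3} {s1.2} {s2.1} {s2.2} {s2.3} {s3.1} {s4.1, s4.3} {s4.2}

Reducing the first expression gives {out.1, s3.3} {out.2, out.3, s3.2} {s1.1, s1.3} {s1.2} {s2.1} {s2.2} {s2.3} {s3.1} {s4.1, s4.3} {s4.2}
Reducing the second expression gives {out.1, s3.3} {out.2, out.3, s3.2} {s1.1, s1.3} {s1.2} {s2.1} {s2.2} {s2.3} {s3.1} {s4.1, s4.3} {s4.2}
The forms coincide; equal.


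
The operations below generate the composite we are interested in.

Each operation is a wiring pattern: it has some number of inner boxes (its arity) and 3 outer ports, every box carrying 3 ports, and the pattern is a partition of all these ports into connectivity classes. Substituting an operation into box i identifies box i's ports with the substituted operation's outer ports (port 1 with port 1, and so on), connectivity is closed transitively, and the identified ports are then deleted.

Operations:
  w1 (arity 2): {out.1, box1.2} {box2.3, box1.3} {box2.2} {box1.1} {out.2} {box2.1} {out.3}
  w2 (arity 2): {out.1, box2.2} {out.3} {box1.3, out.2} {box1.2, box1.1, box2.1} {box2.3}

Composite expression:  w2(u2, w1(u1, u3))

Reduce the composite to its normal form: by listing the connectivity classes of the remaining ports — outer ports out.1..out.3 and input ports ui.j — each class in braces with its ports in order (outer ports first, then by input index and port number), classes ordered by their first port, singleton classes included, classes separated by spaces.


{out.1} {out.2, u2.3} {out.3} {u1.1} {u1.2, u2.1, u2.2} {u1.3, u3.3} {u3.1} {u3.2}


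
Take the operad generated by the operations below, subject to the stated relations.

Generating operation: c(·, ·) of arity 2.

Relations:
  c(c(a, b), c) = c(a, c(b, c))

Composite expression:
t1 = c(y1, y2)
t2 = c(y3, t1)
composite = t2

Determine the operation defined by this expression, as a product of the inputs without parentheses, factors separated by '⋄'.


Key point: c is associative — brackets drop, the y-order remains.
c(y1, y2) reduces to y1 ⋄ y2
c(y3, c(y1, y2)) reduces to y3 ⋄ y1 ⋄ y2

y3 ⋄ y1 ⋄ y2


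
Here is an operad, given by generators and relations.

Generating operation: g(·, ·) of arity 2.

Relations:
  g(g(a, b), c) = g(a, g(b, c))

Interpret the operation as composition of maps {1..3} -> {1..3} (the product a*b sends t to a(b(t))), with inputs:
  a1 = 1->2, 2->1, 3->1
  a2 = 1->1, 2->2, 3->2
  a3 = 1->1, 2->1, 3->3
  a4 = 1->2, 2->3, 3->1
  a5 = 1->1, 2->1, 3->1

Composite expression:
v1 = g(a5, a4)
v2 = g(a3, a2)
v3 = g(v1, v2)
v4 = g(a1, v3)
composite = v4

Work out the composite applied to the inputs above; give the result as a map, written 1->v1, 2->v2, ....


g(a5, a4) = 1->1, 2->1, 3->1
g(a3, a2) = 1->1, 2->1, 3->1
g(g(a5, a4), g(a3, a2)) = 1->1, 2->1, 3->1
g(a1, g(g(a5, a4), g(a3, a2))) = 1->2, 2->2, 3->2

1->2, 2->2, 3->2


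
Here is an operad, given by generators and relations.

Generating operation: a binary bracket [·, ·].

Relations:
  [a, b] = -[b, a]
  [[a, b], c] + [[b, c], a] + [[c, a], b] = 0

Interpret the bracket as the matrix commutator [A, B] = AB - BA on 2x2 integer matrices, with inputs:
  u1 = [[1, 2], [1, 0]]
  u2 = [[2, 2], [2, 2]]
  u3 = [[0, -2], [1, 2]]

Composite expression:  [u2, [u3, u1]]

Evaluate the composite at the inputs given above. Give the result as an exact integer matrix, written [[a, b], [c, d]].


[[10, 16], [-16, -10]]

[u3, u1] = [[-4, -2], [3, 4]]
[u2, [u3, u1]] = [[10, 16], [-16, -10]]


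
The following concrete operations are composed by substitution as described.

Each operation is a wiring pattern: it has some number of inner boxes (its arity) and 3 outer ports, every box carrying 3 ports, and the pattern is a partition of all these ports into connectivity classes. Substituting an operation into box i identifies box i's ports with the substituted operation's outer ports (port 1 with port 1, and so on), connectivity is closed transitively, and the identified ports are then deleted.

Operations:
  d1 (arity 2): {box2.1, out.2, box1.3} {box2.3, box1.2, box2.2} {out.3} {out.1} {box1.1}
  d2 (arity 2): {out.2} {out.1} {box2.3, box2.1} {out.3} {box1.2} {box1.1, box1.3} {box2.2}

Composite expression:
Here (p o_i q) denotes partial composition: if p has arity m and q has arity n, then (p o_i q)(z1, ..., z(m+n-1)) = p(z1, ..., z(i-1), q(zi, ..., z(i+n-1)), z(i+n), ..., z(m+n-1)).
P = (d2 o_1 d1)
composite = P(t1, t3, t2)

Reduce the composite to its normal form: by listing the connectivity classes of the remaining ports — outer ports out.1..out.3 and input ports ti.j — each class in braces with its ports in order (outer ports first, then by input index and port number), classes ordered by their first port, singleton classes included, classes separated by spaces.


Treat the ports identified at d2 as solder joints: merge, then drop.
through d1, on inputs (t1, t3): {out.1} {out.2, t1.3, t3.1} {out.3} {t1.1} {t1.2, t3.2, t3.3} (out.j = stage outer ports)
through d2, on inputs (t1, t3, t2): {out.1} {out.2} {out.3} {t1.1} {t1.2, t3.2, t3.3} {t1.3, t3.1} {t2.1, t2.3} {t2.2} (out.j = stage outer ports)

{out.1} {out.2} {out.3} {t1.1} {t1.2, t3.2, t3.3} {t1.3, t3.1} {t2.1, t2.3} {t2.2}


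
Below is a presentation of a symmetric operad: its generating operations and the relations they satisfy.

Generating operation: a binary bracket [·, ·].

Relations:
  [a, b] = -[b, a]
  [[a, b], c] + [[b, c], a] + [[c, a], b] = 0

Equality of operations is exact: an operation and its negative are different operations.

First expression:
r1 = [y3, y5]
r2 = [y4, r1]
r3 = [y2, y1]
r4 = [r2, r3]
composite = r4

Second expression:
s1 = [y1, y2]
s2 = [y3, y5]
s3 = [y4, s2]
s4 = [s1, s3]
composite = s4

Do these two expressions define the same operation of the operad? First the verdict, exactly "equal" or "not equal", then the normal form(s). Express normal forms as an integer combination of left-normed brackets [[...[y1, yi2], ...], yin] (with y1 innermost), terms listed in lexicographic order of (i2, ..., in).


equal: each reduces to -[[[[y1, y2], y3], y5], y4] + [[[[y1, y2], y4], y3], y5] - [[[[y1, y2], y4], y5], y3] + [[[[y1, y2], y5], y3], y4]

Reducing the first expression gives -[[[[y1, y2], y3], y5], y4] + [[[[y1, y2], y4], y3], y5] - [[[[y1, y2], y4], y5], y3] + [[[[y1, y2], y5], y3], y4]
Reducing the second expression gives -[[[[y1, y2], y3], y5], y4] + [[[[y1, y2], y4], y3], y5] - [[[[y1, y2], y4], y5], y3] + [[[[y1, y2], y5], y3], y4]
Identical normal forms: equal.


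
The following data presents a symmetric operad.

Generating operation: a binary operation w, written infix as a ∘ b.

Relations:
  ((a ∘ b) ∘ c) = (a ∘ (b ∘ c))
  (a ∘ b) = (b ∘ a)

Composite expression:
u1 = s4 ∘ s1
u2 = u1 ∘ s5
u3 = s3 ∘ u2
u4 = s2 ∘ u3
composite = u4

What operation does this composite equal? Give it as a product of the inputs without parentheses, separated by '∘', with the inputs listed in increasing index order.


Both nesting and order wash out for w; what remains is which s's occur.
(s4 ∘ s1) flattens to s4 ∘ s1
((s4 ∘ s1) ∘ s5) flattens to s4 ∘ s1 ∘ s5
(s3 ∘ ((s4 ∘ s1) ∘ s5)) flattens to s3 ∘ s4 ∘ s1 ∘ s5
(s2 ∘ (s3 ∘ ((s4 ∘ s1) ∘ s5))) flattens to s2 ∘ s3 ∘ s4 ∘ s1 ∘ s5
putting the inputs in ascending order: s1 ∘ s2 ∘ s3 ∘ s4 ∘ s5

s1 ∘ s2 ∘ s3 ∘ s4 ∘ s5


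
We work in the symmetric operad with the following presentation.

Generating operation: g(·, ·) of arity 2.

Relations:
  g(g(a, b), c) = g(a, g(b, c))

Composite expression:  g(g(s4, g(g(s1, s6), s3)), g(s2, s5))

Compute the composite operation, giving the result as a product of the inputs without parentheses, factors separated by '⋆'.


s4 ⋆ s1 ⋆ s6 ⋆ s3 ⋆ s2 ⋆ s5

Under associativity of g, the answer is the s's in reading order.
g(s1, s6) linearizes to s1 ⋆ s6
g(g(s1, s6), s3) linearizes to s1 ⋆ s6 ⋆ s3
g(s4, g(g(s1, s6), s3)) linearizes to s4 ⋆ s1 ⋆ s6 ⋆ s3
g(s2, s5) linearizes to s2 ⋆ s5
g(g(s4, g(g(s1, s6), s3)), g(s2, s5)) linearizes to s4 ⋆ s1 ⋆ s6 ⋆ s3 ⋆ s2 ⋆ s5


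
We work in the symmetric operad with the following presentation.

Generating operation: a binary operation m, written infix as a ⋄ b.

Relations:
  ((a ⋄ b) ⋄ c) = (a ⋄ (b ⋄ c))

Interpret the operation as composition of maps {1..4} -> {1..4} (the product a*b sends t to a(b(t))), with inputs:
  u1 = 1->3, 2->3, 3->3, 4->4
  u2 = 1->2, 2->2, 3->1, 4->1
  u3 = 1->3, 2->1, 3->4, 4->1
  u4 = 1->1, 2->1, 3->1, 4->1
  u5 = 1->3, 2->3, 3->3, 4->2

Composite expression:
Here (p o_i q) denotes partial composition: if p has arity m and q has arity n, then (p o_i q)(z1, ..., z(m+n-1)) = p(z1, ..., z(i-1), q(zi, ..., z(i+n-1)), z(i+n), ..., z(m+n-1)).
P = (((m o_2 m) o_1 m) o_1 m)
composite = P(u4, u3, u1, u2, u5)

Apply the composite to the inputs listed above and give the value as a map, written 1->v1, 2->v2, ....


1->1, 2->1, 3->1, 4->1

(u4 ⋄ u3) = 1->1, 2->1, 3->1, 4->1
((u4 ⋄ u3) ⋄ u1) = 1->1, 2->1, 3->1, 4->1
(u2 ⋄ u5) = 1->1, 2->1, 3->1, 4->2
(((u4 ⋄ u3) ⋄ u1) ⋄ (u2 ⋄ u5)) = 1->1, 2->1, 3->1, 4->1


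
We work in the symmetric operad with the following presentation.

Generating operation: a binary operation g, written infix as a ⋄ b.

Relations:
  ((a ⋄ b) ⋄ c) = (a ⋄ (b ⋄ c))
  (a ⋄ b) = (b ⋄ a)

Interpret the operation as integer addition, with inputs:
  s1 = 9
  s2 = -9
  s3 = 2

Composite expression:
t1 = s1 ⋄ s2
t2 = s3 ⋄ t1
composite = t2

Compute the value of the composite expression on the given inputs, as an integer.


2

(s1 ⋄ s2) = 0
(s3 ⋄ (s1 ⋄ s2)) = 2


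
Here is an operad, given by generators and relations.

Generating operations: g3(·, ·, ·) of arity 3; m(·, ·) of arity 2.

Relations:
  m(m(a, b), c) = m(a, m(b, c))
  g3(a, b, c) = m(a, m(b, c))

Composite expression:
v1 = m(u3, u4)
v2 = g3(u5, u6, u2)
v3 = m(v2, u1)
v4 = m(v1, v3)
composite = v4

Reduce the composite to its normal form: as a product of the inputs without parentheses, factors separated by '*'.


Under associativity of m, the answer is the u's in reading order.
m(u3, u4) collapses to u3 * u4
g3(u5, u6, u2) collapses to u5 * u6 * u2
m(g3(u5, u6, u2), u1) collapses to u5 * u6 * u2 * u1
m(m(u3, u4), m(g3(u5, u6, u2), u1)) collapses to u3 * u4 * u5 * u6 * u2 * u1

u3 * u4 * u5 * u6 * u2 * u1


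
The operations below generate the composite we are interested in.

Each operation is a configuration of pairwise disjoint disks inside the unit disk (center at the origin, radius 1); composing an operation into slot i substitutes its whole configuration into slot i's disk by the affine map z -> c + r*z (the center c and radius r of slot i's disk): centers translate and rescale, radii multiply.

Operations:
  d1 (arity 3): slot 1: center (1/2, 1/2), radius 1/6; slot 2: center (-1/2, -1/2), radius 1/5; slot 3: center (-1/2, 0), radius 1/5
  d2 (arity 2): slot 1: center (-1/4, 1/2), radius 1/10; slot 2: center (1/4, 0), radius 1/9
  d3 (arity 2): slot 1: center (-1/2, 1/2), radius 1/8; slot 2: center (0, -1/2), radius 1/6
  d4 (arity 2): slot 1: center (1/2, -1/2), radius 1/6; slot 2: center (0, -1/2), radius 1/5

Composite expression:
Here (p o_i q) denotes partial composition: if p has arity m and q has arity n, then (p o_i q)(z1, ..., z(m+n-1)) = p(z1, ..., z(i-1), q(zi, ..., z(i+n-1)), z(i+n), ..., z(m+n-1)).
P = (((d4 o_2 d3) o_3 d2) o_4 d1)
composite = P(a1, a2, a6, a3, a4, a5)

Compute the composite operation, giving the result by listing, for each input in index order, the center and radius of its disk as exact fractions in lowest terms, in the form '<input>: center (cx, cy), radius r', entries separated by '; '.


a1: center (1/2, -1/2), radius 1/6; a2: center (-1/10, -2/5), radius 1/40; a3: center (11/1080, -323/540), radius 1/1620; a4: center (7/1080, -65/108), radius 1/1350; a5: center (7/1080, -3/5), radius 1/1350; a6: center (-1/120, -7/12), radius 1/300

Nesting under d4 composes maps z -> c + r*z down each a-path.
for a1, the 1-step affine chain lands on center (1/2, -1/2), radius 1/6
for a2, the 2-step affine chain lands on center (-1/10, -2/5), radius 1/40
for a6, the 3-step affine chain lands on center (-1/120, -7/12), radius 1/300
for a3, the 4-step affine chain lands on center (11/1080, -323/540), radius 1/1620
for a4, the 4-step affine chain lands on center (7/1080, -65/108), radius 1/1350
for a5, the 4-step affine chain lands on center (7/1080, -3/5), radius 1/1350


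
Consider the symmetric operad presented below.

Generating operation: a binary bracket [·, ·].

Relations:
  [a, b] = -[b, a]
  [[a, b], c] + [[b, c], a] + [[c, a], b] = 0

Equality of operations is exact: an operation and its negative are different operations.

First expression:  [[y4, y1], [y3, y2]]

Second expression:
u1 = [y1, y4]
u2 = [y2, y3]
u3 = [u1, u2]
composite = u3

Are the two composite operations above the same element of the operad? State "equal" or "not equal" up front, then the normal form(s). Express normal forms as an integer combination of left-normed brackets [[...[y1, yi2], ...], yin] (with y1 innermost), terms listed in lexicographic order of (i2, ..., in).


Reducing the first expression gives [[[y1, y4], y2], y3] - [[[y1, y4], y3], y2]
Reducing the second expression gives [[[y1, y4], y2], y3] - [[[y1, y4], y3], y2]
The forms coincide; equal.

equal; the common form is [[[y1, y4], y2], y3] - [[[y1, y4], y3], y2]


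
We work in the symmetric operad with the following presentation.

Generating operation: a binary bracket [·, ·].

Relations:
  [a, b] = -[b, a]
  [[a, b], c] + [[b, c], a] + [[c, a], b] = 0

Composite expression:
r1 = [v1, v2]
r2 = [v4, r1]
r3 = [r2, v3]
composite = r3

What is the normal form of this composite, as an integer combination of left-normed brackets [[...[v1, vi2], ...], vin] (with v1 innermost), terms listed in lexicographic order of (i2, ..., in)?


-[[[v1, v2], v4], v3]

Skip Jacobi rewriting: expand, keep v1-initial words, read off terms.
Composite bracket: [[v4, [v1, v2]], v3]
Full expansion: 8 signed words from ab - ba (2^3 = 8).
Words beginning with v1 determine it all:
  the word v1v2v4v3 carries sign -1 and contributes -[[[v1, v2], v4], v3]


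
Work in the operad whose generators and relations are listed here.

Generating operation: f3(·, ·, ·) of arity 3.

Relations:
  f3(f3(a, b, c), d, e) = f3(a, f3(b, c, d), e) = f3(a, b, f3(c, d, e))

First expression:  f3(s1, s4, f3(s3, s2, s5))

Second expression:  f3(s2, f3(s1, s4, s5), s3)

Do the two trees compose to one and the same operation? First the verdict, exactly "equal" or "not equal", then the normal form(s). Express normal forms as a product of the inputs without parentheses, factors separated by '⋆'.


not equal: they reduce to s1 ⋆ s4 ⋆ s3 ⋆ s2 ⋆ s5 and s2 ⋆ s1 ⋆ s4 ⋆ s5 ⋆ s3

Reducing the first expression gives s1 ⋆ s4 ⋆ s3 ⋆ s2 ⋆ s5
Reducing the second expression gives s2 ⋆ s1 ⋆ s4 ⋆ s5 ⋆ s3
They disagree, so not equal.


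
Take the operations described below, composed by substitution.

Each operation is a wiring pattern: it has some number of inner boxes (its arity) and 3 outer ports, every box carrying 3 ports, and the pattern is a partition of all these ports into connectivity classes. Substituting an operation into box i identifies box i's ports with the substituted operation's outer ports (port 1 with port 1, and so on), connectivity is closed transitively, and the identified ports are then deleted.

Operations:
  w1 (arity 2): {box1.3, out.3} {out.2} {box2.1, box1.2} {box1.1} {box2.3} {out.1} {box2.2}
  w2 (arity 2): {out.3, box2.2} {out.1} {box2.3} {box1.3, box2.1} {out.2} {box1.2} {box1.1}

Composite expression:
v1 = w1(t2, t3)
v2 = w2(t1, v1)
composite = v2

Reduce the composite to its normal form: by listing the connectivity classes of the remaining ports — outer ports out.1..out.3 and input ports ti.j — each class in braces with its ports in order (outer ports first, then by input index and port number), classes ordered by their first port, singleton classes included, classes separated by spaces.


Treat the ports identified at w2 as solder joints: merge, then drop.
through w1, on inputs (t2, t3): {out.1} {out.2} {out.3, t2.3} {t2.1} {t2.2, t3.1} {t3.2} {t3.3} (out.j = stage outer ports)
through w2, on inputs (t1, t2, t3): {out.1} {out.2} {out.3} {t1.1} {t1.2} {t1.3} {t2.1} {t2.2, t3.1} {t2.3} {t3.2} {t3.3} (out.j = stage outer ports)

{out.1} {out.2} {out.3} {t1.1} {t1.2} {t1.3} {t2.1} {t2.2, t3.1} {t2.3} {t3.2} {t3.3}


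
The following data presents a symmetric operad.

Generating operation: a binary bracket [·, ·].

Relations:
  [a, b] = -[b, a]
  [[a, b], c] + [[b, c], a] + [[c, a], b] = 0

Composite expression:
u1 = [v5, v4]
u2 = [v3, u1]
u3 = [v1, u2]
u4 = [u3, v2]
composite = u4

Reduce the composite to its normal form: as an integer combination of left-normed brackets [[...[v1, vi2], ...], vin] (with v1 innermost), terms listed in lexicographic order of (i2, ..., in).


-[[[[v1, v3], v4], v5], v2] + [[[[v1, v3], v5], v4], v2] + [[[[v1, v4], v5], v3], v2] - [[[[v1, v5], v4], v3], v2]

Expand each bracket as ab - ba; the v1-initial words give the coefficients.
Composite bracket: [[v1, [v3, [v5, v4]]], v2]
Full expansion: 16 signed words from ab - ba (2^4 = 16).
Only words starting with v1 matter:
  sign of v1v3v4v5v2 is -1, so it contributes -[[[[v1, v3], v4], v5], v2]
  sign of v1v3v5v4v2 is +1, so it contributes +[[[[v1, v3], v5], v4], v2]
  sign of v1v4v5v3v2 is +1, so it contributes +[[[[v1, v4], v5], v3], v2]
  sign of v1v5v4v3v2 is -1, so it contributes -[[[[v1, v5], v4], v3], v2]


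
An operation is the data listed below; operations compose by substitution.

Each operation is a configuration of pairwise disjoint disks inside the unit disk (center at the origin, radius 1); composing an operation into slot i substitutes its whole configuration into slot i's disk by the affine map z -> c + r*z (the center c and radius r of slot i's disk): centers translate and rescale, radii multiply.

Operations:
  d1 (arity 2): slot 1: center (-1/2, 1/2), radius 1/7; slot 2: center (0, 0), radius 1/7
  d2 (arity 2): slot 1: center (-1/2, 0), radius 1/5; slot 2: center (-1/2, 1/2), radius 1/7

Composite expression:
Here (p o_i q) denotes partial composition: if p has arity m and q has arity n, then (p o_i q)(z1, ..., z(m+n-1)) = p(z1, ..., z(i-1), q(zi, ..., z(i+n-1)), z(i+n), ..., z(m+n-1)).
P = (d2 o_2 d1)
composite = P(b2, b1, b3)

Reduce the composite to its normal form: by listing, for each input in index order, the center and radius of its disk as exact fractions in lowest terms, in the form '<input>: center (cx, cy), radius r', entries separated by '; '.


b1: center (-4/7, 4/7), radius 1/49; b2: center (-1/2, 0), radius 1/5; b3: center (-1/2, 1/2), radius 1/49

Follow each b-input down from d2: c' goes to c + r*c', radius to r*r'.
b2 passes through 1 substitution, ending at center (-1/2, 0), radius 1/5
b1 passes through 2 substitutions, ending at center (-4/7, 4/7), radius 1/49
b3 passes through 2 substitutions, ending at center (-1/2, 1/2), radius 1/49


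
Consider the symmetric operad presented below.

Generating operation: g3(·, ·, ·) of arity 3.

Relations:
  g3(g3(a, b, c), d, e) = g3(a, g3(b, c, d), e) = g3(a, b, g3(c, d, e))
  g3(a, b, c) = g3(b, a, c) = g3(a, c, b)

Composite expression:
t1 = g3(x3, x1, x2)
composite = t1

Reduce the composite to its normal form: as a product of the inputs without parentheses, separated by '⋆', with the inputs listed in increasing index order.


x1 ⋆ x2 ⋆ x3

Both nesting and order wash out for g3; what remains is which x's occur.
g3(x3, x1, x2) reduces to x3 ⋆ x1 ⋆ x2
putting the inputs in ascending order: x1 ⋆ x2 ⋆ x3


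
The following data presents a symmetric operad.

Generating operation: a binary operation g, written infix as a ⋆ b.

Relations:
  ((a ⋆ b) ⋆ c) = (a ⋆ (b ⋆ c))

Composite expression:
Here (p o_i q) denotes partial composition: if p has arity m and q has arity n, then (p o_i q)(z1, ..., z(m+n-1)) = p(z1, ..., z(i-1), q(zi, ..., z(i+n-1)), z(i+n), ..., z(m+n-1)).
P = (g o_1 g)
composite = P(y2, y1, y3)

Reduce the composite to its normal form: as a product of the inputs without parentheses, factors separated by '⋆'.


y2 ⋆ y1 ⋆ y3


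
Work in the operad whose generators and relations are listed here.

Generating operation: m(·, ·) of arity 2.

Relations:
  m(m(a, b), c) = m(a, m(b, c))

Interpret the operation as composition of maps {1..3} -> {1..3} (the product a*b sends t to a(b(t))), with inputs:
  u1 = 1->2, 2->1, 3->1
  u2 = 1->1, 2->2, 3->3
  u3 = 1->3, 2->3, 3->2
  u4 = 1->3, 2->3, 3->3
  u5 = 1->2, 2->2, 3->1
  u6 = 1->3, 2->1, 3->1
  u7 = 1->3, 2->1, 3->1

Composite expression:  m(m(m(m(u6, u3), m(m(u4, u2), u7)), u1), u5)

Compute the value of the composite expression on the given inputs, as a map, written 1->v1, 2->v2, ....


1->1, 2->1, 3->1

m(u6, u3) = 1->1, 2->1, 3->1
m(u4, u2) = 1->3, 2->3, 3->3
m(m(u4, u2), u7) = 1->3, 2->3, 3->3
m(m(u6, u3), m(m(u4, u2), u7)) = 1->1, 2->1, 3->1
m(m(m(u6, u3), m(m(u4, u2), u7)), u1) = 1->1, 2->1, 3->1
m(m(m(m(u6, u3), m(m(u4, u2), u7)), u1), u5) = 1->1, 2->1, 3->1
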